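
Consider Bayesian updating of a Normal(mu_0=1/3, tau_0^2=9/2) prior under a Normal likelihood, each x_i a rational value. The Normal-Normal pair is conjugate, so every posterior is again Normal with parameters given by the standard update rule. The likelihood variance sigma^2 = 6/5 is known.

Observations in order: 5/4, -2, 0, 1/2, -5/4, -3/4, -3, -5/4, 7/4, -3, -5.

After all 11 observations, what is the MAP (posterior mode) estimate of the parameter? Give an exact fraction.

obs 1: x=5/4 → posterior Normal(241/228, 18/19)
obs 2: x=-2 → posterior Normal(-7/24, 9/17)
obs 3: x=0 → posterior Normal(-17/84, 18/49)
obs 4: x=1/2 → posterior Normal(-29/768, 9/32)
obs 5: x=-5/4 → posterior Normal(-127/474, 18/79)
obs 6: x=-3/4 → posterior Normal(-389/1128, 9/47)
obs 7: x=-3 → posterior Normal(-929/1308, 18/109)
obs 8: x=-5/4 → posterior Normal(-577/744, 9/62)
obs 9: x=7/4 → posterior Normal(-839/1668, 18/139)
obs 10: x=-3 → posterior Normal(-197/264, 9/77)
obs 11: x=-5 → posterior Normal(-2279/2028, 18/169)

-2279/2028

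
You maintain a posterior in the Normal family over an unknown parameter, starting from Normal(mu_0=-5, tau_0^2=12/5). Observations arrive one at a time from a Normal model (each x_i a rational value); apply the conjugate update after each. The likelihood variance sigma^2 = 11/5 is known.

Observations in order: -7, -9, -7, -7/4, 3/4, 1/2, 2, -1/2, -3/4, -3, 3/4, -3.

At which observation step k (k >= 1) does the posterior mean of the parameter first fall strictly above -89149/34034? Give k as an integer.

obs 1: x=-7 → posterior Normal(-139/23, 132/115)
obs 2: x=-9 → posterior Normal(-247/35, 132/175)
obs 3: x=-7 → posterior Normal(-331/47, 132/235)
obs 4: x=-7/4 → posterior Normal(-352/59, 132/295)
obs 5: x=3/4 → posterior Normal(-343/71, 132/355)
obs 6: x=1/2 → posterior Normal(-337/83, 132/415)
obs 7: x=2 → posterior Normal(-313/95, 132/475)
obs 8: x=-1/2 → posterior Normal(-319/107, 132/535)
obs 9: x=-3/4 → posterior Normal(-328/119, 132/595)
obs 10: x=-3 → posterior Normal(-364/131, 132/655)
obs 11: x=3/4 → posterior Normal(-355/143, 12/65)
obs 12: x=-3 → posterior Normal(-391/155, 132/775)

k = 11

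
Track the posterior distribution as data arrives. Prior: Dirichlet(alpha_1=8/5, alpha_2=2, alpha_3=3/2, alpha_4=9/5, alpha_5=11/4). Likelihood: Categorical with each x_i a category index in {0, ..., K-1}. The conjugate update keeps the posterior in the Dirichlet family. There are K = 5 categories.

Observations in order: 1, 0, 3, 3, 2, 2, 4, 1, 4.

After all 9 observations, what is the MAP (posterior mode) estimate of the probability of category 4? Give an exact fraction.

25/91

obs 1: x=1 → posterior Dirichlet(8/5, 3, 3/2, 9/5, 11/4)
obs 2: x=0 → posterior Dirichlet(13/5, 3, 3/2, 9/5, 11/4)
obs 3: x=3 → posterior Dirichlet(13/5, 3, 3/2, 14/5, 11/4)
obs 4: x=3 → posterior Dirichlet(13/5, 3, 3/2, 19/5, 11/4)
obs 5: x=2 → posterior Dirichlet(13/5, 3, 5/2, 19/5, 11/4)
obs 6: x=2 → posterior Dirichlet(13/5, 3, 7/2, 19/5, 11/4)
obs 7: x=4 → posterior Dirichlet(13/5, 3, 7/2, 19/5, 15/4)
obs 8: x=1 → posterior Dirichlet(13/5, 4, 7/2, 19/5, 15/4)
obs 9: x=4 → posterior Dirichlet(13/5, 4, 7/2, 19/5, 19/4)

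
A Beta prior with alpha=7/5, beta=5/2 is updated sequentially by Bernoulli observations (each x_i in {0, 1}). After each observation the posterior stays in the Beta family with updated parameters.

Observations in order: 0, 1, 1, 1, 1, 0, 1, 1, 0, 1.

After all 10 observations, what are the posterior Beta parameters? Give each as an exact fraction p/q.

obs 1: x=0 → posterior Beta(7/5, 7/2)
obs 2: x=1 → posterior Beta(12/5, 7/2)
obs 3: x=1 → posterior Beta(17/5, 7/2)
obs 4: x=1 → posterior Beta(22/5, 7/2)
obs 5: x=1 → posterior Beta(27/5, 7/2)
obs 6: x=0 → posterior Beta(27/5, 9/2)
obs 7: x=1 → posterior Beta(32/5, 9/2)
obs 8: x=1 → posterior Beta(37/5, 9/2)
obs 9: x=0 → posterior Beta(37/5, 11/2)
obs 10: x=1 → posterior Beta(42/5, 11/2)

alpha=42/5, beta=11/2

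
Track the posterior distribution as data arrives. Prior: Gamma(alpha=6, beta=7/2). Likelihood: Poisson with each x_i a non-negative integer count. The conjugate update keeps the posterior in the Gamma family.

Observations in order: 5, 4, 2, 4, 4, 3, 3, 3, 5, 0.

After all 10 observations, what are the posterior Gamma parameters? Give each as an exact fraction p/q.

obs 1: x=5 → posterior Gamma(11, 9/2)
obs 2: x=4 → posterior Gamma(15, 11/2)
obs 3: x=2 → posterior Gamma(17, 13/2)
obs 4: x=4 → posterior Gamma(21, 15/2)
obs 5: x=4 → posterior Gamma(25, 17/2)
obs 6: x=3 → posterior Gamma(28, 19/2)
obs 7: x=3 → posterior Gamma(31, 21/2)
obs 8: x=3 → posterior Gamma(34, 23/2)
obs 9: x=5 → posterior Gamma(39, 25/2)
obs 10: x=0 → posterior Gamma(39, 27/2)

alpha=39, beta=27/2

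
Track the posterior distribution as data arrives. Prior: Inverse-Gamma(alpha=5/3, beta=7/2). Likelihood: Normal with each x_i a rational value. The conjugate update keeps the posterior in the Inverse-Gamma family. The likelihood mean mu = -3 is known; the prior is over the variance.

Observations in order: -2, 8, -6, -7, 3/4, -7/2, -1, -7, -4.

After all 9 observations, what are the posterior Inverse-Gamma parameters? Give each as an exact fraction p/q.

obs 1: x=-2 → posterior Inverse-Gamma(13/6, 4)
obs 2: x=8 → posterior Inverse-Gamma(8/3, 129/2)
obs 3: x=-6 → posterior Inverse-Gamma(19/6, 69)
obs 4: x=-7 → posterior Inverse-Gamma(11/3, 77)
obs 5: x=3/4 → posterior Inverse-Gamma(25/6, 2689/32)
obs 6: x=-7/2 → posterior Inverse-Gamma(14/3, 2693/32)
obs 7: x=-1 → posterior Inverse-Gamma(31/6, 2757/32)
obs 8: x=-7 → posterior Inverse-Gamma(17/3, 3013/32)
obs 9: x=-4 → posterior Inverse-Gamma(37/6, 3029/32)

alpha=37/6, beta=3029/32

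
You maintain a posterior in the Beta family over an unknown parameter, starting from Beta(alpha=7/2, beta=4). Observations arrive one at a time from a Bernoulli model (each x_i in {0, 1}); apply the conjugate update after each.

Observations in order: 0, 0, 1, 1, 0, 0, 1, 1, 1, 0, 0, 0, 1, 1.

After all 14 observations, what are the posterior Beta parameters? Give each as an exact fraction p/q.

obs 1: x=0 → posterior Beta(7/2, 5)
obs 2: x=0 → posterior Beta(7/2, 6)
obs 3: x=1 → posterior Beta(9/2, 6)
obs 4: x=1 → posterior Beta(11/2, 6)
obs 5: x=0 → posterior Beta(11/2, 7)
obs 6: x=0 → posterior Beta(11/2, 8)
obs 7: x=1 → posterior Beta(13/2, 8)
obs 8: x=1 → posterior Beta(15/2, 8)
obs 9: x=1 → posterior Beta(17/2, 8)
obs 10: x=0 → posterior Beta(17/2, 9)
obs 11: x=0 → posterior Beta(17/2, 10)
obs 12: x=0 → posterior Beta(17/2, 11)
obs 13: x=1 → posterior Beta(19/2, 11)
obs 14: x=1 → posterior Beta(21/2, 11)

alpha=21/2, beta=11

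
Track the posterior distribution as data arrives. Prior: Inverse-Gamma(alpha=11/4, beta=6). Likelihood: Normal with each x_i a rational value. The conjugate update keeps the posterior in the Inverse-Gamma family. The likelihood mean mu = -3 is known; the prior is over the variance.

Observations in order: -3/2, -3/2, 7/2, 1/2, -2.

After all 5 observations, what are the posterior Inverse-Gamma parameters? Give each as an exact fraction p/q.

alpha=21/4, beta=36

obs 1: x=-3/2 → posterior Inverse-Gamma(13/4, 57/8)
obs 2: x=-3/2 → posterior Inverse-Gamma(15/4, 33/4)
obs 3: x=7/2 → posterior Inverse-Gamma(17/4, 235/8)
obs 4: x=1/2 → posterior Inverse-Gamma(19/4, 71/2)
obs 5: x=-2 → posterior Inverse-Gamma(21/4, 36)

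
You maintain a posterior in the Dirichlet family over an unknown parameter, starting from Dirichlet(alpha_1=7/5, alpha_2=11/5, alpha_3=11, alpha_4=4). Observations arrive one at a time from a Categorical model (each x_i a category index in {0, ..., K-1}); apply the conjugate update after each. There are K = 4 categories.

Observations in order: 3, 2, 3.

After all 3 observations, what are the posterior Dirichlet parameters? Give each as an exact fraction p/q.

alpha_1=7/5, alpha_2=11/5, alpha_3=12, alpha_4=6

obs 1: x=3 → posterior Dirichlet(7/5, 11/5, 11, 5)
obs 2: x=2 → posterior Dirichlet(7/5, 11/5, 12, 5)
obs 3: x=3 → posterior Dirichlet(7/5, 11/5, 12, 6)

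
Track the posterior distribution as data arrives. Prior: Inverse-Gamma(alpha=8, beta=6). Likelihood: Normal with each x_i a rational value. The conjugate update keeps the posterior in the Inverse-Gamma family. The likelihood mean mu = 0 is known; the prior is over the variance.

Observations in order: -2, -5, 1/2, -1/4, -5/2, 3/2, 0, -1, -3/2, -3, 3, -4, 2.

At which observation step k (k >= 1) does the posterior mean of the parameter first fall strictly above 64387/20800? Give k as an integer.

obs 1: x=-2 → posterior Inverse-Gamma(17/2, 8)
obs 2: x=-5 → posterior Inverse-Gamma(9, 41/2)
obs 3: x=1/2 → posterior Inverse-Gamma(19/2, 165/8)
obs 4: x=-1/4 → posterior Inverse-Gamma(10, 661/32)
obs 5: x=-5/2 → posterior Inverse-Gamma(21/2, 761/32)
obs 6: x=3/2 → posterior Inverse-Gamma(11, 797/32)
obs 7: x=0 → posterior Inverse-Gamma(23/2, 797/32)
obs 8: x=-1 → posterior Inverse-Gamma(12, 813/32)
obs 9: x=-3/2 → posterior Inverse-Gamma(25/2, 849/32)
obs 10: x=-3 → posterior Inverse-Gamma(13, 993/32)
obs 11: x=3 → posterior Inverse-Gamma(27/2, 1137/32)
obs 12: x=-4 → posterior Inverse-Gamma(14, 1393/32)
obs 13: x=2 → posterior Inverse-Gamma(29/2, 1457/32)

k = 12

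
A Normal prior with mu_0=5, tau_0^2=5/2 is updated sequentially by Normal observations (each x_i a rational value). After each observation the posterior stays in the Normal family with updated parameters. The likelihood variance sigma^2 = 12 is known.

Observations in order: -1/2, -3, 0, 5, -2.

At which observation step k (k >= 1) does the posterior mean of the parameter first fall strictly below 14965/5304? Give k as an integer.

obs 1: x=-1/2 → posterior Normal(235/58, 60/29)
obs 2: x=-3 → posterior Normal(205/68, 30/17)
obs 3: x=0 → posterior Normal(205/78, 20/13)
obs 4: x=5 → posterior Normal(255/88, 15/11)
obs 5: x=-2 → posterior Normal(235/98, 60/49)

k = 3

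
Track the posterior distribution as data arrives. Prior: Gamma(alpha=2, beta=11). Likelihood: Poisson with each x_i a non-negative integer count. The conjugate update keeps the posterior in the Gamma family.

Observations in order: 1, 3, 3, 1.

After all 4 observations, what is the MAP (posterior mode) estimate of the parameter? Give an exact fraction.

obs 1: x=1 → posterior Gamma(3, 12)
obs 2: x=3 → posterior Gamma(6, 13)
obs 3: x=3 → posterior Gamma(9, 14)
obs 4: x=1 → posterior Gamma(10, 15)

3/5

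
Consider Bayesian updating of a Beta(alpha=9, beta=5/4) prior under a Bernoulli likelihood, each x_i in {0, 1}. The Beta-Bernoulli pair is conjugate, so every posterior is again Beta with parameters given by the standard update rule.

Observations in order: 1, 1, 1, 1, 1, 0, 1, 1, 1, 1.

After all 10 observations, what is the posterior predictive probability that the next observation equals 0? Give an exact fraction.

obs 1: x=1 → posterior Beta(10, 5/4)
obs 2: x=1 → posterior Beta(11, 5/4)
obs 3: x=1 → posterior Beta(12, 5/4)
obs 4: x=1 → posterior Beta(13, 5/4)
obs 5: x=1 → posterior Beta(14, 5/4)
obs 6: x=0 → posterior Beta(14, 9/4)
obs 7: x=1 → posterior Beta(15, 9/4)
obs 8: x=1 → posterior Beta(16, 9/4)
obs 9: x=1 → posterior Beta(17, 9/4)
obs 10: x=1 → posterior Beta(18, 9/4)

1/9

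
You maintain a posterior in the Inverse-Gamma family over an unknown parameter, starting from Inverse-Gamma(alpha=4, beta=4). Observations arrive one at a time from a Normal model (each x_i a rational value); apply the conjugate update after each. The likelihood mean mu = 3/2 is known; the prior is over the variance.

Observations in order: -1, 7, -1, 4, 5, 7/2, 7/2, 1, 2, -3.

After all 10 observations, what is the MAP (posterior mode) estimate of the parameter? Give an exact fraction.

49/10

obs 1: x=-1 → posterior Inverse-Gamma(9/2, 57/8)
obs 2: x=7 → posterior Inverse-Gamma(5, 89/4)
obs 3: x=-1 → posterior Inverse-Gamma(11/2, 203/8)
obs 4: x=4 → posterior Inverse-Gamma(6, 57/2)
obs 5: x=5 → posterior Inverse-Gamma(13/2, 277/8)
obs 6: x=7/2 → posterior Inverse-Gamma(7, 293/8)
obs 7: x=7/2 → posterior Inverse-Gamma(15/2, 309/8)
obs 8: x=1 → posterior Inverse-Gamma(8, 155/4)
obs 9: x=2 → posterior Inverse-Gamma(17/2, 311/8)
obs 10: x=-3 → posterior Inverse-Gamma(9, 49)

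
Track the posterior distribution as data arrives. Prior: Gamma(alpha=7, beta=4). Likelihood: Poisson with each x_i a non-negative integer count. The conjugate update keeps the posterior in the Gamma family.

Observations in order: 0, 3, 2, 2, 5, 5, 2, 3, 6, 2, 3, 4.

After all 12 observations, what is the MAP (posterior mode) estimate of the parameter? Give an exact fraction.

43/16

obs 1: x=0 → posterior Gamma(7, 5)
obs 2: x=3 → posterior Gamma(10, 6)
obs 3: x=2 → posterior Gamma(12, 7)
obs 4: x=2 → posterior Gamma(14, 8)
obs 5: x=5 → posterior Gamma(19, 9)
obs 6: x=5 → posterior Gamma(24, 10)
obs 7: x=2 → posterior Gamma(26, 11)
obs 8: x=3 → posterior Gamma(29, 12)
obs 9: x=6 → posterior Gamma(35, 13)
obs 10: x=2 → posterior Gamma(37, 14)
obs 11: x=3 → posterior Gamma(40, 15)
obs 12: x=4 → posterior Gamma(44, 16)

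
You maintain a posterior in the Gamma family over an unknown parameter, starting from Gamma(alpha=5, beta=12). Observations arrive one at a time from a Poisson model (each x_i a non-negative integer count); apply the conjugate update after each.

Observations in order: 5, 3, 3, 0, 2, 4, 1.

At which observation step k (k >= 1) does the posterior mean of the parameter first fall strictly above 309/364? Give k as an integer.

obs 1: x=5 → posterior Gamma(10, 13)
obs 2: x=3 → posterior Gamma(13, 14)
obs 3: x=3 → posterior Gamma(16, 15)
obs 4: x=0 → posterior Gamma(16, 16)
obs 5: x=2 → posterior Gamma(18, 17)
obs 6: x=4 → posterior Gamma(22, 18)
obs 7: x=1 → posterior Gamma(23, 19)

k = 2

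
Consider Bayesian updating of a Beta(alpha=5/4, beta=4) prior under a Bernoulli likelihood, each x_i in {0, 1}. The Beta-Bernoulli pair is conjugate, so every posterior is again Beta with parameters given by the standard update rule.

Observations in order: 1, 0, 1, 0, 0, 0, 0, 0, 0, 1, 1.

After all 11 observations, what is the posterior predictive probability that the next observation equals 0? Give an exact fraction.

obs 1: x=1 → posterior Beta(9/4, 4)
obs 2: x=0 → posterior Beta(9/4, 5)
obs 3: x=1 → posterior Beta(13/4, 5)
obs 4: x=0 → posterior Beta(13/4, 6)
obs 5: x=0 → posterior Beta(13/4, 7)
obs 6: x=0 → posterior Beta(13/4, 8)
obs 7: x=0 → posterior Beta(13/4, 9)
obs 8: x=0 → posterior Beta(13/4, 10)
obs 9: x=0 → posterior Beta(13/4, 11)
obs 10: x=1 → posterior Beta(17/4, 11)
obs 11: x=1 → posterior Beta(21/4, 11)

44/65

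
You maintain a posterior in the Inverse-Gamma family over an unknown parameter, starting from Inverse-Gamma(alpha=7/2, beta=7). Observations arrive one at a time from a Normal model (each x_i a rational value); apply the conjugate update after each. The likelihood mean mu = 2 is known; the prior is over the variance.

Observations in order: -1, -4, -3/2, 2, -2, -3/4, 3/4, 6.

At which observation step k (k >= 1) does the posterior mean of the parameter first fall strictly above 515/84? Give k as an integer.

k = 2

obs 1: x=-1 → posterior Inverse-Gamma(4, 23/2)
obs 2: x=-4 → posterior Inverse-Gamma(9/2, 59/2)
obs 3: x=-3/2 → posterior Inverse-Gamma(5, 285/8)
obs 4: x=2 → posterior Inverse-Gamma(11/2, 285/8)
obs 5: x=-2 → posterior Inverse-Gamma(6, 349/8)
obs 6: x=-3/4 → posterior Inverse-Gamma(13/2, 1517/32)
obs 7: x=3/4 → posterior Inverse-Gamma(7, 771/16)
obs 8: x=6 → posterior Inverse-Gamma(15/2, 899/16)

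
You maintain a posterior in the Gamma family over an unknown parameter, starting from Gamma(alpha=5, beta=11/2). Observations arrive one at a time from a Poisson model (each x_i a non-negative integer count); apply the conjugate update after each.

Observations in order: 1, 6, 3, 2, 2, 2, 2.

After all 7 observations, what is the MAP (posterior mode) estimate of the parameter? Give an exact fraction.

obs 1: x=1 → posterior Gamma(6, 13/2)
obs 2: x=6 → posterior Gamma(12, 15/2)
obs 3: x=3 → posterior Gamma(15, 17/2)
obs 4: x=2 → posterior Gamma(17, 19/2)
obs 5: x=2 → posterior Gamma(19, 21/2)
obs 6: x=2 → posterior Gamma(21, 23/2)
obs 7: x=2 → posterior Gamma(23, 25/2)

44/25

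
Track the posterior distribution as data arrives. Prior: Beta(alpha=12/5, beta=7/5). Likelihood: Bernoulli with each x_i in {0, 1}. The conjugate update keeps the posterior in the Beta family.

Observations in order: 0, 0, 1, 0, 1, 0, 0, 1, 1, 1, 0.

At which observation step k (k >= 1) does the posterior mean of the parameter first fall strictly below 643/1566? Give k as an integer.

obs 1: x=0 → posterior Beta(12/5, 12/5)
obs 2: x=0 → posterior Beta(12/5, 17/5)
obs 3: x=1 → posterior Beta(17/5, 17/5)
obs 4: x=0 → posterior Beta(17/5, 22/5)
obs 5: x=1 → posterior Beta(22/5, 22/5)
obs 6: x=0 → posterior Beta(22/5, 27/5)
obs 7: x=0 → posterior Beta(22/5, 32/5)
obs 8: x=1 → posterior Beta(27/5, 32/5)
obs 9: x=1 → posterior Beta(32/5, 32/5)
obs 10: x=1 → posterior Beta(37/5, 32/5)
obs 11: x=0 → posterior Beta(37/5, 37/5)

k = 7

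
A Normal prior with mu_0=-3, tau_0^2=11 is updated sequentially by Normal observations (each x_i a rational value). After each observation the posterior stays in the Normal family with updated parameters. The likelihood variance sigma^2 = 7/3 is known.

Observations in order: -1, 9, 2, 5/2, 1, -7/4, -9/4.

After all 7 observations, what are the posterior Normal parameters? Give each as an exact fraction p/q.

mu_0=585/476, tau_0^2=11/34

obs 1: x=-1 → posterior Normal(-27/20, 77/40)
obs 2: x=9 → posterior Normal(243/73, 77/73)
obs 3: x=2 → posterior Normal(309/106, 77/106)
obs 4: x=5/2 → posterior Normal(783/278, 77/139)
obs 5: x=1 → posterior Normal(849/344, 77/172)
obs 6: x=-7/4 → posterior Normal(1467/820, 77/205)
obs 7: x=-9/4 → posterior Normal(585/476, 11/34)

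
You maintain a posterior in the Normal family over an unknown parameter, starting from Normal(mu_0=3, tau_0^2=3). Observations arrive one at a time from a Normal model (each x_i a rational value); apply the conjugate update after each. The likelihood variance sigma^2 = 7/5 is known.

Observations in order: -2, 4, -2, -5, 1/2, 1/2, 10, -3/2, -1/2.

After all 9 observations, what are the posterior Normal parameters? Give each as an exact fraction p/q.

obs 1: x=-2 → posterior Normal(-9/22, 21/22)
obs 2: x=4 → posterior Normal(51/37, 21/37)
obs 3: x=-2 → posterior Normal(21/52, 21/52)
obs 4: x=-5 → posterior Normal(-54/67, 21/67)
obs 5: x=1/2 → posterior Normal(-93/164, 21/82)
obs 6: x=1/2 → posterior Normal(-39/97, 21/97)
obs 7: x=10 → posterior Normal(111/112, 3/16)
obs 8: x=-3/2 → posterior Normal(177/254, 21/127)
obs 9: x=-1/2 → posterior Normal(81/142, 21/142)

mu_0=81/142, tau_0^2=21/142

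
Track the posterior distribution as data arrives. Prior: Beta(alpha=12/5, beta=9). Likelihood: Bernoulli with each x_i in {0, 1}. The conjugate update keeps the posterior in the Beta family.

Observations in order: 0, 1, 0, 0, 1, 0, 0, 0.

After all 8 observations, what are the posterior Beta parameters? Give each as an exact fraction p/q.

obs 1: x=0 → posterior Beta(12/5, 10)
obs 2: x=1 → posterior Beta(17/5, 10)
obs 3: x=0 → posterior Beta(17/5, 11)
obs 4: x=0 → posterior Beta(17/5, 12)
obs 5: x=1 → posterior Beta(22/5, 12)
obs 6: x=0 → posterior Beta(22/5, 13)
obs 7: x=0 → posterior Beta(22/5, 14)
obs 8: x=0 → posterior Beta(22/5, 15)

alpha=22/5, beta=15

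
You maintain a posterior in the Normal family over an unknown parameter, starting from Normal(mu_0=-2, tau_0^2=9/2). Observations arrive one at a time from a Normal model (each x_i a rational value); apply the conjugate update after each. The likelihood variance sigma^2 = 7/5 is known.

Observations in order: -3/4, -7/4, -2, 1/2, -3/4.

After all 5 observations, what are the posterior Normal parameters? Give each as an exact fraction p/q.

obs 1: x=-3/4 → posterior Normal(-247/236, 63/59)
obs 2: x=-7/4 → posterior Normal(-281/208, 63/104)
obs 3: x=-2 → posterior Normal(-461/298, 63/149)
obs 4: x=1/2 → posterior Normal(-104/97, 63/194)
obs 5: x=-3/4 → posterior Normal(-967/956, 63/239)

mu_0=-967/956, tau_0^2=63/239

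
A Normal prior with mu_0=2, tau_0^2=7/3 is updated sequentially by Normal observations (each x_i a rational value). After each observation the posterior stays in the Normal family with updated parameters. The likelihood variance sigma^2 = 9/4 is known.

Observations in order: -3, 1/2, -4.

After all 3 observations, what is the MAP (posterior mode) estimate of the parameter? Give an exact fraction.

obs 1: x=-3 → posterior Normal(-6/11, 63/55)
obs 2: x=1/2 → posterior Normal(-16/83, 63/83)
obs 3: x=-4 → posterior Normal(-128/111, 21/37)

-128/111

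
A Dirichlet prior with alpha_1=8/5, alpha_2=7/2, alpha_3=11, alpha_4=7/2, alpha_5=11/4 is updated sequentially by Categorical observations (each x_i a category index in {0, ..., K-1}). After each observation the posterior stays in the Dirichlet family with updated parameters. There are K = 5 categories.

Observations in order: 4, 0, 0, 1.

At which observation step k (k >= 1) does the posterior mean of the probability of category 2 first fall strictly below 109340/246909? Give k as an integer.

obs 1: x=4 → posterior Dirichlet(8/5, 7/2, 11, 7/2, 15/4)
obs 2: x=0 → posterior Dirichlet(13/5, 7/2, 11, 7/2, 15/4)
obs 3: x=0 → posterior Dirichlet(18/5, 7/2, 11, 7/2, 15/4)
obs 4: x=1 → posterior Dirichlet(18/5, 9/2, 11, 7/2, 15/4)

k = 3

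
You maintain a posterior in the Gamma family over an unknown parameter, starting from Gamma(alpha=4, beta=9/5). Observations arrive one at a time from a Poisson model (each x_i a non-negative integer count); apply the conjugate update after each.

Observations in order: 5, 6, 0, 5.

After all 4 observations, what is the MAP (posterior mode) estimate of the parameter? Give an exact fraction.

95/29

obs 1: x=5 → posterior Gamma(9, 14/5)
obs 2: x=6 → posterior Gamma(15, 19/5)
obs 3: x=0 → posterior Gamma(15, 24/5)
obs 4: x=5 → posterior Gamma(20, 29/5)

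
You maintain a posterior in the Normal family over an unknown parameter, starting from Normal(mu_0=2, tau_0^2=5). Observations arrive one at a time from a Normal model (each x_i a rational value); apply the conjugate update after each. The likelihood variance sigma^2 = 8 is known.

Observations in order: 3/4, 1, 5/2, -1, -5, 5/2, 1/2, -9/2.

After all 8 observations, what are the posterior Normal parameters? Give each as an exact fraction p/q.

obs 1: x=3/4 → posterior Normal(79/52, 40/13)
obs 2: x=1 → posterior Normal(11/8, 20/9)
obs 3: x=5/2 → posterior Normal(149/92, 40/23)
obs 4: x=-1 → posterior Normal(129/112, 10/7)
obs 5: x=-5 → posterior Normal(29/132, 40/33)
obs 6: x=5/2 → posterior Normal(79/152, 20/19)
obs 7: x=1/2 → posterior Normal(89/172, 40/43)
obs 8: x=-9/2 → posterior Normal(-1/192, 5/6)

mu_0=-1/192, tau_0^2=5/6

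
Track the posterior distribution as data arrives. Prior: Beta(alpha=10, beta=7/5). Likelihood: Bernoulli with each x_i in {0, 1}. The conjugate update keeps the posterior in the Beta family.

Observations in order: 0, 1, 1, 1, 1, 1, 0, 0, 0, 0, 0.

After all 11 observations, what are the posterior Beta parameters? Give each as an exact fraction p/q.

obs 1: x=0 → posterior Beta(10, 12/5)
obs 2: x=1 → posterior Beta(11, 12/5)
obs 3: x=1 → posterior Beta(12, 12/5)
obs 4: x=1 → posterior Beta(13, 12/5)
obs 5: x=1 → posterior Beta(14, 12/5)
obs 6: x=1 → posterior Beta(15, 12/5)
obs 7: x=0 → posterior Beta(15, 17/5)
obs 8: x=0 → posterior Beta(15, 22/5)
obs 9: x=0 → posterior Beta(15, 27/5)
obs 10: x=0 → posterior Beta(15, 32/5)
obs 11: x=0 → posterior Beta(15, 37/5)

alpha=15, beta=37/5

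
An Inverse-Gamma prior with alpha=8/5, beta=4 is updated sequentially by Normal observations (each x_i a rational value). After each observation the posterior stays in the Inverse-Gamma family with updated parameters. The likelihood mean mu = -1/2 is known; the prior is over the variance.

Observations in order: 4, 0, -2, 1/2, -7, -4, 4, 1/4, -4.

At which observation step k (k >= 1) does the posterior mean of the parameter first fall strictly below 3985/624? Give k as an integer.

obs 1: x=4 → posterior Inverse-Gamma(21/10, 113/8)
obs 2: x=0 → posterior Inverse-Gamma(13/5, 57/4)
obs 3: x=-2 → posterior Inverse-Gamma(31/10, 123/8)
obs 4: x=1/2 → posterior Inverse-Gamma(18/5, 127/8)
obs 5: x=-7 → posterior Inverse-Gamma(41/10, 37)
obs 6: x=-4 → posterior Inverse-Gamma(23/5, 345/8)
obs 7: x=4 → posterior Inverse-Gamma(51/10, 213/4)
obs 8: x=1/4 → posterior Inverse-Gamma(28/5, 1713/32)
obs 9: x=-4 → posterior Inverse-Gamma(61/10, 1909/32)

k = 4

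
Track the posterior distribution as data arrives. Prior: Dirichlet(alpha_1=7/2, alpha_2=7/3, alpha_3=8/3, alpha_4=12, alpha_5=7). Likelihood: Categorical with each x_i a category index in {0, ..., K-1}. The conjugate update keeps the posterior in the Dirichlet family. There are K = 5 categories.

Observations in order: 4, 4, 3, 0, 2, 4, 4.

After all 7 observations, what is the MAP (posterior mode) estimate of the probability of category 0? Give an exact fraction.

obs 1: x=4 → posterior Dirichlet(7/2, 7/3, 8/3, 12, 8)
obs 2: x=4 → posterior Dirichlet(7/2, 7/3, 8/3, 12, 9)
obs 3: x=3 → posterior Dirichlet(7/2, 7/3, 8/3, 13, 9)
obs 4: x=0 → posterior Dirichlet(9/2, 7/3, 8/3, 13, 9)
obs 5: x=2 → posterior Dirichlet(9/2, 7/3, 11/3, 13, 9)
obs 6: x=4 → posterior Dirichlet(9/2, 7/3, 11/3, 13, 10)
obs 7: x=4 → posterior Dirichlet(9/2, 7/3, 11/3, 13, 11)

7/59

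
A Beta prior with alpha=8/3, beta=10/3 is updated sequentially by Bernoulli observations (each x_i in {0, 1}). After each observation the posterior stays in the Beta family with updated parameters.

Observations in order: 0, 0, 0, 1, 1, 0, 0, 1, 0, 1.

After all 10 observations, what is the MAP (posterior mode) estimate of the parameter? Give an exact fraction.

obs 1: x=0 → posterior Beta(8/3, 13/3)
obs 2: x=0 → posterior Beta(8/3, 16/3)
obs 3: x=0 → posterior Beta(8/3, 19/3)
obs 4: x=1 → posterior Beta(11/3, 19/3)
obs 5: x=1 → posterior Beta(14/3, 19/3)
obs 6: x=0 → posterior Beta(14/3, 22/3)
obs 7: x=0 → posterior Beta(14/3, 25/3)
obs 8: x=1 → posterior Beta(17/3, 25/3)
obs 9: x=0 → posterior Beta(17/3, 28/3)
obs 10: x=1 → posterior Beta(20/3, 28/3)

17/42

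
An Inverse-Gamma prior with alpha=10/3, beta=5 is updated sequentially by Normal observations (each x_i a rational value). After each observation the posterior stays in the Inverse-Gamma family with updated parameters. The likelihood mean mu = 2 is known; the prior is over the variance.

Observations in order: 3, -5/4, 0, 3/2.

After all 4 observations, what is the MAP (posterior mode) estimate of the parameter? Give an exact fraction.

1239/608

obs 1: x=3 → posterior Inverse-Gamma(23/6, 11/2)
obs 2: x=-5/4 → posterior Inverse-Gamma(13/3, 345/32)
obs 3: x=0 → posterior Inverse-Gamma(29/6, 409/32)
obs 4: x=3/2 → posterior Inverse-Gamma(16/3, 413/32)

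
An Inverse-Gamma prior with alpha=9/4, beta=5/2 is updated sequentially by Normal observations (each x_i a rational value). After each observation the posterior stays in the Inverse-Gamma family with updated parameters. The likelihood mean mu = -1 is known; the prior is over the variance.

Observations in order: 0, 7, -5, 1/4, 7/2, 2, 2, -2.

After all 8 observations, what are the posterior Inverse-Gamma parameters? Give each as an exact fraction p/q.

obs 1: x=0 → posterior Inverse-Gamma(11/4, 3)
obs 2: x=7 → posterior Inverse-Gamma(13/4, 35)
obs 3: x=-5 → posterior Inverse-Gamma(15/4, 43)
obs 4: x=1/4 → posterior Inverse-Gamma(17/4, 1401/32)
obs 5: x=7/2 → posterior Inverse-Gamma(19/4, 1725/32)
obs 6: x=2 → posterior Inverse-Gamma(21/4, 1869/32)
obs 7: x=2 → posterior Inverse-Gamma(23/4, 2013/32)
obs 8: x=-2 → posterior Inverse-Gamma(25/4, 2029/32)

alpha=25/4, beta=2029/32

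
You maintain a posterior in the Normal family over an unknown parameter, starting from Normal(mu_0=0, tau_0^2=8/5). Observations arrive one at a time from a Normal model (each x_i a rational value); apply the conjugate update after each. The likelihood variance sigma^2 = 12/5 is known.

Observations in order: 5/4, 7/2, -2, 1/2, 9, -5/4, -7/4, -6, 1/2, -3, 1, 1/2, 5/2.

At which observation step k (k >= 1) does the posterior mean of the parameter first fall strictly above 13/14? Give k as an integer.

obs 1: x=5/4 → posterior Normal(1/2, 24/25)
obs 2: x=7/2 → posterior Normal(19/14, 24/35)
obs 3: x=-2 → posterior Normal(11/18, 8/15)
obs 4: x=1/2 → posterior Normal(13/22, 24/55)
obs 5: x=9 → posterior Normal(49/26, 24/65)
obs 6: x=-5/4 → posterior Normal(22/15, 8/25)
obs 7: x=-7/4 → posterior Normal(37/34, 24/85)
obs 8: x=-6 → posterior Normal(13/38, 24/95)
obs 9: x=1/2 → posterior Normal(5/14, 8/35)
obs 10: x=-3 → posterior Normal(3/46, 24/115)
obs 11: x=1 → posterior Normal(7/50, 24/125)
obs 12: x=1/2 → posterior Normal(1/6, 8/45)
obs 13: x=5/2 → posterior Normal(19/58, 24/145)

k = 2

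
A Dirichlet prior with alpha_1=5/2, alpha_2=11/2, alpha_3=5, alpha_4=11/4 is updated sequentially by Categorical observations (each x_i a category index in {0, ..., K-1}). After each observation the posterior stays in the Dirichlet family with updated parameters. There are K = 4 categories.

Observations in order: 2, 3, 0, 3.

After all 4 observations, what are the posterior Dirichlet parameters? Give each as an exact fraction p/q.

alpha_1=7/2, alpha_2=11/2, alpha_3=6, alpha_4=19/4

obs 1: x=2 → posterior Dirichlet(5/2, 11/2, 6, 11/4)
obs 2: x=3 → posterior Dirichlet(5/2, 11/2, 6, 15/4)
obs 3: x=0 → posterior Dirichlet(7/2, 11/2, 6, 15/4)
obs 4: x=3 → posterior Dirichlet(7/2, 11/2, 6, 19/4)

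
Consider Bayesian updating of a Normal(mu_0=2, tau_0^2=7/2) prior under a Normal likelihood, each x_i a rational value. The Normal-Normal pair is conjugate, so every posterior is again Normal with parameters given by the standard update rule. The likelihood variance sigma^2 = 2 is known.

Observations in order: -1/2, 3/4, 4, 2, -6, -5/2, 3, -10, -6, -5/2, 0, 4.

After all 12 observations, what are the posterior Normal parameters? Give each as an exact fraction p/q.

obs 1: x=-1/2 → posterior Normal(9/22, 14/11)
obs 2: x=3/4 → posterior Normal(13/24, 7/9)
obs 3: x=4 → posterior Normal(151/100, 14/25)
obs 4: x=2 → posterior Normal(207/128, 7/16)
obs 5: x=-6 → posterior Normal(1/4, 14/39)
obs 6: x=-5/2 → posterior Normal(-31/184, 7/23)
obs 7: x=3 → posterior Normal(1/4, 14/53)
obs 8: x=-10 → posterior Normal(-227/240, 7/30)
obs 9: x=-6 → posterior Normal(-395/268, 14/67)
obs 10: x=-5/2 → posterior Normal(-465/296, 7/37)
obs 11: x=0 → posterior Normal(-155/108, 14/81)
obs 12: x=4 → posterior Normal(-353/352, 7/44)

mu_0=-353/352, tau_0^2=7/44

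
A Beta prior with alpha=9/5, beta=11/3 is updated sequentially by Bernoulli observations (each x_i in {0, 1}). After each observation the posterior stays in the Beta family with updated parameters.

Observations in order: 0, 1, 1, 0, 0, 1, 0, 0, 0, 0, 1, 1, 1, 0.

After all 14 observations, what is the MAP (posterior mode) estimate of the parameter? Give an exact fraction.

51/131

obs 1: x=0 → posterior Beta(9/5, 14/3)
obs 2: x=1 → posterior Beta(14/5, 14/3)
obs 3: x=1 → posterior Beta(19/5, 14/3)
obs 4: x=0 → posterior Beta(19/5, 17/3)
obs 5: x=0 → posterior Beta(19/5, 20/3)
obs 6: x=1 → posterior Beta(24/5, 20/3)
obs 7: x=0 → posterior Beta(24/5, 23/3)
obs 8: x=0 → posterior Beta(24/5, 26/3)
obs 9: x=0 → posterior Beta(24/5, 29/3)
obs 10: x=0 → posterior Beta(24/5, 32/3)
obs 11: x=1 → posterior Beta(29/5, 32/3)
obs 12: x=1 → posterior Beta(34/5, 32/3)
obs 13: x=1 → posterior Beta(39/5, 32/3)
obs 14: x=0 → posterior Beta(39/5, 35/3)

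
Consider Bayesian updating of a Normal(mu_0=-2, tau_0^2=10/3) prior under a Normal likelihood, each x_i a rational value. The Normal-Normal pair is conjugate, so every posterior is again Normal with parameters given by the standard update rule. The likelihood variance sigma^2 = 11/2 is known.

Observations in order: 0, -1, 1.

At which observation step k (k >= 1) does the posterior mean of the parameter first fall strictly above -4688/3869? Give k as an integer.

k = 2

obs 1: x=0 → posterior Normal(-66/53, 110/53)
obs 2: x=-1 → posterior Normal(-86/73, 110/73)
obs 3: x=1 → posterior Normal(-22/31, 110/93)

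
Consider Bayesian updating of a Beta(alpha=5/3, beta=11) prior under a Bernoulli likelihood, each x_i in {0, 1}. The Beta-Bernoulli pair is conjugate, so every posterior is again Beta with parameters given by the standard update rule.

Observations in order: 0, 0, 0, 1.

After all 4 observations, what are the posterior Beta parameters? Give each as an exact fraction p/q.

obs 1: x=0 → posterior Beta(5/3, 12)
obs 2: x=0 → posterior Beta(5/3, 13)
obs 3: x=0 → posterior Beta(5/3, 14)
obs 4: x=1 → posterior Beta(8/3, 14)

alpha=8/3, beta=14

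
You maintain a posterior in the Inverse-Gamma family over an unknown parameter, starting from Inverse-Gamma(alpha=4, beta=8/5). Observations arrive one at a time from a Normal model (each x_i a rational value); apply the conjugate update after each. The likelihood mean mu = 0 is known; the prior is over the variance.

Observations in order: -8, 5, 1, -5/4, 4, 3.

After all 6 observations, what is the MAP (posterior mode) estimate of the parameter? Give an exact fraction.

obs 1: x=-8 → posterior Inverse-Gamma(9/2, 168/5)
obs 2: x=5 → posterior Inverse-Gamma(5, 461/10)
obs 3: x=1 → posterior Inverse-Gamma(11/2, 233/5)
obs 4: x=-5/4 → posterior Inverse-Gamma(6, 7581/160)
obs 5: x=4 → posterior Inverse-Gamma(13/2, 8861/160)
obs 6: x=3 → posterior Inverse-Gamma(7, 9581/160)

9581/1280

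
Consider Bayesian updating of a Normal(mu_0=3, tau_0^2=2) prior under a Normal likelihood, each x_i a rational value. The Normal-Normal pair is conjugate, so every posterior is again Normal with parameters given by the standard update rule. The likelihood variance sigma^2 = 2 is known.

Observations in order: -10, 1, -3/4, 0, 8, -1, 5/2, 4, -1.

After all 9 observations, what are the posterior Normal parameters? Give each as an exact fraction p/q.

mu_0=23/40, tau_0^2=1/5

obs 1: x=-10 → posterior Normal(-7/2, 1)
obs 2: x=1 → posterior Normal(-2, 2/3)
obs 3: x=-3/4 → posterior Normal(-27/16, 1/2)
obs 4: x=0 → posterior Normal(-27/20, 2/5)
obs 5: x=8 → posterior Normal(5/24, 1/3)
obs 6: x=-1 → posterior Normal(1/28, 2/7)
obs 7: x=5/2 → posterior Normal(11/32, 1/4)
obs 8: x=4 → posterior Normal(3/4, 2/9)
obs 9: x=-1 → posterior Normal(23/40, 1/5)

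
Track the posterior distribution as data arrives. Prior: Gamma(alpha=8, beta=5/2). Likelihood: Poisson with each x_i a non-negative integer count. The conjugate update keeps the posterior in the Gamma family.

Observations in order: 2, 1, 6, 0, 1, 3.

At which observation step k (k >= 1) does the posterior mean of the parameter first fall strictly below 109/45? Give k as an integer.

obs 1: x=2 → posterior Gamma(10, 7/2)
obs 2: x=1 → posterior Gamma(11, 9/2)
obs 3: x=6 → posterior Gamma(17, 11/2)
obs 4: x=0 → posterior Gamma(17, 13/2)
obs 5: x=1 → posterior Gamma(18, 15/2)
obs 6: x=3 → posterior Gamma(21, 17/2)

k = 5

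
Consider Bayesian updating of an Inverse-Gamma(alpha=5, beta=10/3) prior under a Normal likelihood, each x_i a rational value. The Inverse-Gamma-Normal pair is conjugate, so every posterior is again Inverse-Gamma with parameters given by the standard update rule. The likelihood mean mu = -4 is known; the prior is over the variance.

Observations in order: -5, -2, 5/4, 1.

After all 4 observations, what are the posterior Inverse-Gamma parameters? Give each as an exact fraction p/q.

obs 1: x=-5 → posterior Inverse-Gamma(11/2, 23/6)
obs 2: x=-2 → posterior Inverse-Gamma(6, 35/6)
obs 3: x=5/4 → posterior Inverse-Gamma(13/2, 1883/96)
obs 4: x=1 → posterior Inverse-Gamma(7, 3083/96)

alpha=7, beta=3083/96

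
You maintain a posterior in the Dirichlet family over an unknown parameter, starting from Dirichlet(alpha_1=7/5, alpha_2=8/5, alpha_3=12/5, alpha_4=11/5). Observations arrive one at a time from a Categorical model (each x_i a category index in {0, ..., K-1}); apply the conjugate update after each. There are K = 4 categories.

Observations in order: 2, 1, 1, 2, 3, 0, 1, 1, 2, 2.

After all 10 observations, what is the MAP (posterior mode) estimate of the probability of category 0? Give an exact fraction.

7/68

obs 1: x=2 → posterior Dirichlet(7/5, 8/5, 17/5, 11/5)
obs 2: x=1 → posterior Dirichlet(7/5, 13/5, 17/5, 11/5)
obs 3: x=1 → posterior Dirichlet(7/5, 18/5, 17/5, 11/5)
obs 4: x=2 → posterior Dirichlet(7/5, 18/5, 22/5, 11/5)
obs 5: x=3 → posterior Dirichlet(7/5, 18/5, 22/5, 16/5)
obs 6: x=0 → posterior Dirichlet(12/5, 18/5, 22/5, 16/5)
obs 7: x=1 → posterior Dirichlet(12/5, 23/5, 22/5, 16/5)
obs 8: x=1 → posterior Dirichlet(12/5, 28/5, 22/5, 16/5)
obs 9: x=2 → posterior Dirichlet(12/5, 28/5, 27/5, 16/5)
obs 10: x=2 → posterior Dirichlet(12/5, 28/5, 32/5, 16/5)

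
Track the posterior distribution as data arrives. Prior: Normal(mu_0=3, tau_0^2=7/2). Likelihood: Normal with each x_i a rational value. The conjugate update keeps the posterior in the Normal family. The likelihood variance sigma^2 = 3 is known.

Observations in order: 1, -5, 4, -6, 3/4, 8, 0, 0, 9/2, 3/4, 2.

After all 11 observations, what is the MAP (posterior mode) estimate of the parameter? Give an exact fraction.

88/83

obs 1: x=1 → posterior Normal(25/13, 21/13)
obs 2: x=-5 → posterior Normal(-1/2, 21/20)
obs 3: x=4 → posterior Normal(2/3, 7/9)
obs 4: x=-6 → posterior Normal(-12/17, 21/34)
obs 5: x=3/4 → posterior Normal(-75/164, 21/41)
obs 6: x=8 → posterior Normal(149/192, 7/16)
obs 7: x=0 → posterior Normal(149/220, 21/55)
obs 8: x=0 → posterior Normal(149/248, 21/62)
obs 9: x=9/2 → posterior Normal(275/276, 7/23)
obs 10: x=3/4 → posterior Normal(37/38, 21/76)
obs 11: x=2 → posterior Normal(88/83, 21/83)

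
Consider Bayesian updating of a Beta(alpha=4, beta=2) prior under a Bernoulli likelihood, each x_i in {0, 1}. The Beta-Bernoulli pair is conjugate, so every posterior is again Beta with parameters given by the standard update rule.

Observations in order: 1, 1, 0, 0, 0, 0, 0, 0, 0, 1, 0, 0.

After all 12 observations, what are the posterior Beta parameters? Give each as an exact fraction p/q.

obs 1: x=1 → posterior Beta(5, 2)
obs 2: x=1 → posterior Beta(6, 2)
obs 3: x=0 → posterior Beta(6, 3)
obs 4: x=0 → posterior Beta(6, 4)
obs 5: x=0 → posterior Beta(6, 5)
obs 6: x=0 → posterior Beta(6, 6)
obs 7: x=0 → posterior Beta(6, 7)
obs 8: x=0 → posterior Beta(6, 8)
obs 9: x=0 → posterior Beta(6, 9)
obs 10: x=1 → posterior Beta(7, 9)
obs 11: x=0 → posterior Beta(7, 10)
obs 12: x=0 → posterior Beta(7, 11)

alpha=7, beta=11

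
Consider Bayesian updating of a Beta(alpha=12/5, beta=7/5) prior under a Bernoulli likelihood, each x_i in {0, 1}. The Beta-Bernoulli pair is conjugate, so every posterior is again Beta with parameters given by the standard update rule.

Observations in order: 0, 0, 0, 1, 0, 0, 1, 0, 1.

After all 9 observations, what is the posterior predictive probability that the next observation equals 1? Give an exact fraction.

obs 1: x=0 → posterior Beta(12/5, 12/5)
obs 2: x=0 → posterior Beta(12/5, 17/5)
obs 3: x=0 → posterior Beta(12/5, 22/5)
obs 4: x=1 → posterior Beta(17/5, 22/5)
obs 5: x=0 → posterior Beta(17/5, 27/5)
obs 6: x=0 → posterior Beta(17/5, 32/5)
obs 7: x=1 → posterior Beta(22/5, 32/5)
obs 8: x=0 → posterior Beta(22/5, 37/5)
obs 9: x=1 → posterior Beta(27/5, 37/5)

27/64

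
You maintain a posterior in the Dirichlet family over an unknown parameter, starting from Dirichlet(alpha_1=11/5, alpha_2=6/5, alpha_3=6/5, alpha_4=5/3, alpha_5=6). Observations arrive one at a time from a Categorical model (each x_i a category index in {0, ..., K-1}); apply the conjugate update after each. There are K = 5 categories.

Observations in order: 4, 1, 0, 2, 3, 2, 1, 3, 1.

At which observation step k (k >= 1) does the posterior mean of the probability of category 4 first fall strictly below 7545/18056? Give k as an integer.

obs 1: x=4 → posterior Dirichlet(11/5, 6/5, 6/5, 5/3, 7)
obs 2: x=1 → posterior Dirichlet(11/5, 11/5, 6/5, 5/3, 7)
obs 3: x=0 → posterior Dirichlet(16/5, 11/5, 6/5, 5/3, 7)
obs 4: x=2 → posterior Dirichlet(16/5, 11/5, 11/5, 5/3, 7)
obs 5: x=3 → posterior Dirichlet(16/5, 11/5, 11/5, 8/3, 7)
obs 6: x=2 → posterior Dirichlet(16/5, 11/5, 16/5, 8/3, 7)
obs 7: x=1 → posterior Dirichlet(16/5, 16/5, 16/5, 8/3, 7)
obs 8: x=3 → posterior Dirichlet(16/5, 16/5, 16/5, 11/3, 7)
obs 9: x=1 → posterior Dirichlet(16/5, 21/5, 16/5, 11/3, 7)

k = 5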